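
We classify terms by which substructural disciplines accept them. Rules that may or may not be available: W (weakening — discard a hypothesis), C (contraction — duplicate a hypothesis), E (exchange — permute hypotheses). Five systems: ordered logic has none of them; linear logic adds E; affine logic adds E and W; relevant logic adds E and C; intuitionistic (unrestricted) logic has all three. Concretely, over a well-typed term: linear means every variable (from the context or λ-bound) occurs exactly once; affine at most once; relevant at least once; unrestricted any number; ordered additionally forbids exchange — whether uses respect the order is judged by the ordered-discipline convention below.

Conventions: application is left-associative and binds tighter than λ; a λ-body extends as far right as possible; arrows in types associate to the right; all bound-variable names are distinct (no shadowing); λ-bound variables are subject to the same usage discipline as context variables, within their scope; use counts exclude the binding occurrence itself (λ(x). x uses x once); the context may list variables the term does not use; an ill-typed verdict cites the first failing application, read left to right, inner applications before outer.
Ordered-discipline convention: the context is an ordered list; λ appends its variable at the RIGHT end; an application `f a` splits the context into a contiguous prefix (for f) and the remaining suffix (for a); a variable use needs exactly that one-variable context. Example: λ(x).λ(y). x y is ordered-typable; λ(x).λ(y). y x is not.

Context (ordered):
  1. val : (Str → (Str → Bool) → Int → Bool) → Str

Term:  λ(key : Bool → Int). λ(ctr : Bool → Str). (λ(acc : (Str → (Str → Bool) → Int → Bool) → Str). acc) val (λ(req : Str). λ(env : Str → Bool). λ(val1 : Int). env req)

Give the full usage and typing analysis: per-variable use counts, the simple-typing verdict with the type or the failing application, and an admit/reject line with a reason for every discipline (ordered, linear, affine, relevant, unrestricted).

variable uses: val: 1; key (bound): 0; ctr (bound): 0; acc (bound): 1; req (bound): 1; env (bound): 1; val1 (bound): 0
use order (left to right): acc, val, env, req
typing: ✓ — (Bool → Int) → (Bool → Str) → Str
ordered: ✗, unused: key, ctr, val1 — weakening required
linear: ✗, unused: key, ctr, val1 — weakening required
affine: ✓, no duplicate uses among val, key, ctr, acc, req, env, val1
relevant: ✗, unused: key, ctr, val1 — weakening required
unrestricted: ✓, typability at (Bool → Int) → (Bool → Str) → Str is all that's needed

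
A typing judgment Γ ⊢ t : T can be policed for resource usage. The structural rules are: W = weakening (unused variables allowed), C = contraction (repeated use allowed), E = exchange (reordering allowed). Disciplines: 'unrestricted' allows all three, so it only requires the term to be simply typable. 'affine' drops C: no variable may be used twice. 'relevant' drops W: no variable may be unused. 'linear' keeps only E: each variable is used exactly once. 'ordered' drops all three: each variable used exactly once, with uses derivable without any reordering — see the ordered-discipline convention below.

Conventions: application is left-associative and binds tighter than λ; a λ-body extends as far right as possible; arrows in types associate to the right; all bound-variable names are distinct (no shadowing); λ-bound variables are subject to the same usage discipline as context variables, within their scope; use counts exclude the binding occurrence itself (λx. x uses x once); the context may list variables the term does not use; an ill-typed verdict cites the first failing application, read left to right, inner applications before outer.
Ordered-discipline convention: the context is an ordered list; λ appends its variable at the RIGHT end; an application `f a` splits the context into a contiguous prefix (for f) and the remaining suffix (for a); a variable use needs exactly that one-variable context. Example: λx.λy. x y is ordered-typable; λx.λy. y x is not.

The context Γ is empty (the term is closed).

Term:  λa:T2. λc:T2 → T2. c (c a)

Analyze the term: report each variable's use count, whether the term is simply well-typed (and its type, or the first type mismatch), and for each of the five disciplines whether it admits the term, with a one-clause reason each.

use counts: a [bound] ×1, c [bound] ×2
use order (left to right): c, c, a
typing: ✓ — T2 → (T2 → T2) → T2
ordered: ✗, c ×2 used more than once (contraction)
linear: ✗, c ×2 used more than once (contraction)
affine: ✗, c ×2 used more than once (contraction)
relevant: ✓, at least one use each (a, c)
unrestricted: ✓, simply typable at T2 → (T2 → T2) → T2; W, C, E all held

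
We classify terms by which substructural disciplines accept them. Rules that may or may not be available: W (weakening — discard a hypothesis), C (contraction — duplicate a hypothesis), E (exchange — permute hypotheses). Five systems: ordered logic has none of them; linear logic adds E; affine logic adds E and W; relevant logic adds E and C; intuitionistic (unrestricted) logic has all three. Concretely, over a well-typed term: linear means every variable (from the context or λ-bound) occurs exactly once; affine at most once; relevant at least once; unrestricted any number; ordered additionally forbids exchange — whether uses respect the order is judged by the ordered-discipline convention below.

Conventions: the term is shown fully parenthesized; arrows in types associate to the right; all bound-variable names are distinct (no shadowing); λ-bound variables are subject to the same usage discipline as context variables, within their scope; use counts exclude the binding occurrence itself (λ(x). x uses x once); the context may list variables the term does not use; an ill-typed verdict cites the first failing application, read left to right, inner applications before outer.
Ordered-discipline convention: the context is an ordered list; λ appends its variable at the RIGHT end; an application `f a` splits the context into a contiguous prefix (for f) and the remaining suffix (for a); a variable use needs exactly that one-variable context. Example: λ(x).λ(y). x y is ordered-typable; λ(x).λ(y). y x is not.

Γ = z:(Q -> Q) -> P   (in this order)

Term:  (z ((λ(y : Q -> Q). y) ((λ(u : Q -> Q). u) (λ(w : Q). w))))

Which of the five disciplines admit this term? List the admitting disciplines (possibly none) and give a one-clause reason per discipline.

admitted in: ordered, linear, affine, relevant, unrestricted
counts: z ×1, y [bound] ×1, u [bound] ×1, w [bound] ×1
order of uses: z, y, u, w
typing: well-typed at P
ordered: ✓ — single-use (z, y, u, w), ordered derivation ok
linear: ✓ — single use per variable (z, y, u, w)
affine: ✓ — at most one use each (z, y, u, w)
relevant: ✓ — z, y, u, w: all used, weakening unneeded
unrestricted: ✓ — type-checks (P) and nothing is barred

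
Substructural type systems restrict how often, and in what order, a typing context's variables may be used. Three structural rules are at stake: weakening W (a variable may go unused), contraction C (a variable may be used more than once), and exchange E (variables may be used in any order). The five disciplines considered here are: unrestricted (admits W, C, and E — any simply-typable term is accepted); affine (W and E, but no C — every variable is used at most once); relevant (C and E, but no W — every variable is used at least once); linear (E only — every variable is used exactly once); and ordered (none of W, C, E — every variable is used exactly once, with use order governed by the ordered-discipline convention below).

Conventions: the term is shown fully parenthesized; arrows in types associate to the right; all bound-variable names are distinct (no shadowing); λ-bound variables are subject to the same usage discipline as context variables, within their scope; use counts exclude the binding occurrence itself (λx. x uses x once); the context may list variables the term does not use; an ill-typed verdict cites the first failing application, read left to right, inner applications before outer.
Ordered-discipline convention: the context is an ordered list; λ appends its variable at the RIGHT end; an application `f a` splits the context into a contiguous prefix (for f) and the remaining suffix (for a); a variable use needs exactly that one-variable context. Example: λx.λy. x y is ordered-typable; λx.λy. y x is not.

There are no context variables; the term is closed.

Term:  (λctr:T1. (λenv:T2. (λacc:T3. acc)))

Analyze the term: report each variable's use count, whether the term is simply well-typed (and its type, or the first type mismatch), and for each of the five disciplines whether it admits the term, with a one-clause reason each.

counts: ctr [bound]: 0×, env [bound]: 0×, acc [bound]: 1×
left-to-right use order: acc
typing: well-typed — term : T1 → T2 → T3 → T3
ordered ✗ (unused: ctr, env — weakening required)
linear ✗ (unused: ctr, env — weakening required)
affine ✓ (no duplicate uses among ctr, env, acc)
relevant ✗ (unused: ctr, env — weakening required)
unrestricted ✓ (typability at T1 → T2 → T3 → T3 is all that's needed)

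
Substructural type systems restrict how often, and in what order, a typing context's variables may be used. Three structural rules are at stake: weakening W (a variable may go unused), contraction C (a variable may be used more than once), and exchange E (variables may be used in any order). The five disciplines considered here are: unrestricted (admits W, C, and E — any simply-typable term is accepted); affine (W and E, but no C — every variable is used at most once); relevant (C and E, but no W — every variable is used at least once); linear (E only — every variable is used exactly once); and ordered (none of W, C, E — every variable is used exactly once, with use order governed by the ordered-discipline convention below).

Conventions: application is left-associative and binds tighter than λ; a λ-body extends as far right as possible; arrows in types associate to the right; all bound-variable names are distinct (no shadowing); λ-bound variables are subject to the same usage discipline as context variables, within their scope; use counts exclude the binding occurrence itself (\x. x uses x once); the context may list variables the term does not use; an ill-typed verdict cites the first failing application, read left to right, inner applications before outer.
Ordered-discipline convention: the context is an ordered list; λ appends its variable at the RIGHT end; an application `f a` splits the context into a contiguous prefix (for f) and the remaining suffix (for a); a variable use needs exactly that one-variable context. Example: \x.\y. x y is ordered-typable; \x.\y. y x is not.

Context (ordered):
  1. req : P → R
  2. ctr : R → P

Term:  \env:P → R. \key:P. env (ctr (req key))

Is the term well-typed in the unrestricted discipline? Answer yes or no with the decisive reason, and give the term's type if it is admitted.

yes — well-typed at (P → R) → P → R; no restrictions here; term : (P → R) → P → R
usage: req=1, ctr=1, env (bound)=1, key (bound)=1
left-to-right use order: env, ctr, req, key
typing: well-typed at (P → R) → P → R
per-discipline verdicts: ordered ✗, linear ✓, affine ✓, relevant ✓, unrestricted ✓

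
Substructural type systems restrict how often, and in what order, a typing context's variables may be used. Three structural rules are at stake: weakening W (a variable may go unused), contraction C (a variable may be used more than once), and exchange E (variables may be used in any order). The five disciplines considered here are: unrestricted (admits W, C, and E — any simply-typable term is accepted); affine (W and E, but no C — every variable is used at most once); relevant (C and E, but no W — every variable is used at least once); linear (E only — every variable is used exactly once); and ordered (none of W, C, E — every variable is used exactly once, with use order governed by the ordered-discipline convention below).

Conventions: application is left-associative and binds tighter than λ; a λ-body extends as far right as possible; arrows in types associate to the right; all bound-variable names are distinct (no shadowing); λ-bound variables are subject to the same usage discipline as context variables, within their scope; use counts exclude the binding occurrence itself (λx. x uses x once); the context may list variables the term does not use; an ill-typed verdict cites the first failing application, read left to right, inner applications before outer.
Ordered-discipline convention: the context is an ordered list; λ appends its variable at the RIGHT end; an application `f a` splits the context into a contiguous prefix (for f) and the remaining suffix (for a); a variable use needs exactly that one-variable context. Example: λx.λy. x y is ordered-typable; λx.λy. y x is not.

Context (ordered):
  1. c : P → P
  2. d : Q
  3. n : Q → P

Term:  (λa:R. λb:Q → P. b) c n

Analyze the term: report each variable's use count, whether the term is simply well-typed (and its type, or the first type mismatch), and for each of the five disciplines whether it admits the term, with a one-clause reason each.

use counts: c=1, d=0, n=1, a (λ-bound)=0, b (λ-bound)=1
use order (left to right): b, c, n
typing: ill-typed: argument of type P → P where R is required
ordered ✗ (the type mismatch rejects it)
linear ✗ (not simply typable)
affine ✗ (fails simple typing)
relevant ✗ (a type mismatch blocks all five)
unrestricted ✗ (the type mismatch rejects it)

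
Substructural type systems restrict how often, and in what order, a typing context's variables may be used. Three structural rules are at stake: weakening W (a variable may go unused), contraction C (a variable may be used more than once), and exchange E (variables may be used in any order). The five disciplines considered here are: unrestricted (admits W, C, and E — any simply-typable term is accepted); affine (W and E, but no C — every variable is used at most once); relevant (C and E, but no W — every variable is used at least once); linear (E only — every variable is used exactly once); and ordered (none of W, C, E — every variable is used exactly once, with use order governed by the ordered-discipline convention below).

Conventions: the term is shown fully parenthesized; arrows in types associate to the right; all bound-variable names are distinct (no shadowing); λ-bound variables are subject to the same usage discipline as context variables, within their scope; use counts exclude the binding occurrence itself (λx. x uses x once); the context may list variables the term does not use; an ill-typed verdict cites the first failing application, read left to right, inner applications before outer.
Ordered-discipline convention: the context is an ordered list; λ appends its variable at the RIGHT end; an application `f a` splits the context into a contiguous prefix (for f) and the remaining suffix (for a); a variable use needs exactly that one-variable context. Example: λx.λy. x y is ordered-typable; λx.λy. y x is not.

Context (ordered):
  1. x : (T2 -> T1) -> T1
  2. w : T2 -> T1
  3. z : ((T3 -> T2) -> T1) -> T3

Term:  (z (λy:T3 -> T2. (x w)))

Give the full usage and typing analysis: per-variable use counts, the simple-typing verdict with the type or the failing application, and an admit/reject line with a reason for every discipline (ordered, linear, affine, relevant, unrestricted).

use counts: x=1; w=1; z=1; y (bound)=0
use order (left to right): z, x, w
typing: ✓ — T3
ordered ✗ (unused: y — weakening required)
linear ✗ (unused: y — weakening required)
affine ✓ (no duplicate uses among x, w, z, y)
relevant ✗ (unused: y — weakening required)
unrestricted ✓ (well-typed at T3; no restrictions here)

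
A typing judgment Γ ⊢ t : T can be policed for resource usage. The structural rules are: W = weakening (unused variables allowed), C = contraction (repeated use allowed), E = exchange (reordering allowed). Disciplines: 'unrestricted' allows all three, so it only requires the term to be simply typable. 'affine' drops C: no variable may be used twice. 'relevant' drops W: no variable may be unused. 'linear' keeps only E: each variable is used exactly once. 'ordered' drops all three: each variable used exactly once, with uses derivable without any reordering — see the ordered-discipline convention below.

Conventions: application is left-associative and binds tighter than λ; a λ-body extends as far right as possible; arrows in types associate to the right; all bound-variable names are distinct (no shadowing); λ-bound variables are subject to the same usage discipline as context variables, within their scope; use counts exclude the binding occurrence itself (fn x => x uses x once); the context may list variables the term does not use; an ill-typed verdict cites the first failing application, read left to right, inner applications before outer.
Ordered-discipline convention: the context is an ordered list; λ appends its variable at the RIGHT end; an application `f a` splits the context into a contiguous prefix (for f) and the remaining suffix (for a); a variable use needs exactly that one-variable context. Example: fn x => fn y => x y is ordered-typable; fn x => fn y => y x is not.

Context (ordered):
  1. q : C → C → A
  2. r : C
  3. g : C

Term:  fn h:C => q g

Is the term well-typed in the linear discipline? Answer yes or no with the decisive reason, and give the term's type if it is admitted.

no — r, h never used (weakening)
counts: q ×1; r ×0; g ×1; h [bound] ×0
order of uses: q, g
typing: well-typed — term : C → C → A
all disciplines: ordered ✗, linear ✗, affine ✓, relevant ✗, unrestricted ✓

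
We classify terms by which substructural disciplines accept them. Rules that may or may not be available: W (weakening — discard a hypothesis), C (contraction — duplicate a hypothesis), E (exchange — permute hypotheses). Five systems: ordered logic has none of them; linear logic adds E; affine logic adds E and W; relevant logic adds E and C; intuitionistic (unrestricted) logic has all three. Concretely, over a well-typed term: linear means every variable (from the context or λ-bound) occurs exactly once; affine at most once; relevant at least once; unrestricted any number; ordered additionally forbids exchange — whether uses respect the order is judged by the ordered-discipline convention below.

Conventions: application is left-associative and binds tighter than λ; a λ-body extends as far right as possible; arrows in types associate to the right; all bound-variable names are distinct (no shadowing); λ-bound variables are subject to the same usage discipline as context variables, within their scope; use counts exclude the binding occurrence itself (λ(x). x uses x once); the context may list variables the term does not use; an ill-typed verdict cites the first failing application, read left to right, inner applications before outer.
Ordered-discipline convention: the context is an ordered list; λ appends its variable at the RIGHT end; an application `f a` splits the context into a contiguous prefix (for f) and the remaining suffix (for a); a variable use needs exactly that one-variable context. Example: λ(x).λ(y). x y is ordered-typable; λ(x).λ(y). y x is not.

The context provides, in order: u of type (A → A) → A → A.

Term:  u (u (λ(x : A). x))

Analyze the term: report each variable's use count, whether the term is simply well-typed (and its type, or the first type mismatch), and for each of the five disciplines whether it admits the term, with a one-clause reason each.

variable uses: u=2; x (λ-bound)=1
left-to-right use order: u, u, x
typing: well-typed at A → A
ordered ✗ (u ×2 used more than once (contraction))
linear ✗ (u ×2 used more than once (contraction))
affine ✗ (u ×2 used more than once (contraction))
relevant ✓ (at least one use each (u, x))
unrestricted ✓ (simply typable at A → A; W, C, E all held)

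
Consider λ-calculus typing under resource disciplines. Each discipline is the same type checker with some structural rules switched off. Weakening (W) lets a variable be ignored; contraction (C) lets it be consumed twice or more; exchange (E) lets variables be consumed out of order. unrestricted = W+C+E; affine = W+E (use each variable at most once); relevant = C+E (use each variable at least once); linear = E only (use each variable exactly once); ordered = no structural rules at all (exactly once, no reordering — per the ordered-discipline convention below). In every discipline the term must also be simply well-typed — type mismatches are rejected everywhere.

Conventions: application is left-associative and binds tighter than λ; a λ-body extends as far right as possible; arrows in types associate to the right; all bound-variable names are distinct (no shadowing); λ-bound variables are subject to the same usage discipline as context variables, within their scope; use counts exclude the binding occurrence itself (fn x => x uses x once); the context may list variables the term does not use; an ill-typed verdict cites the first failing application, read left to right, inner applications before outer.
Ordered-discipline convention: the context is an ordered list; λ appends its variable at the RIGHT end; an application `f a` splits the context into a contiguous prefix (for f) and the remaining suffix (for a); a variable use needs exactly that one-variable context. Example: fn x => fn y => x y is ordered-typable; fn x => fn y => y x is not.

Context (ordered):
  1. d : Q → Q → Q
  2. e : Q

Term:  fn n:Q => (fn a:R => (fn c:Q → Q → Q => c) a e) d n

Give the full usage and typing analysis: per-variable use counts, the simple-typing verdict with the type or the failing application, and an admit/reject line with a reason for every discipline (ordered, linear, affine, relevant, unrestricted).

counts: d: 1, e: 1, n [bound]: 1, a [bound]: 1, c [bound]: 1
order of uses: c, a, e, d, n
typing: ill-typed: a function awaiting Q → Q → Q gets R
ordered: ✗, the type mismatch rejects it
linear: ✗, not simply typable
affine: ✗, fails simple typing
relevant: ✗, a type mismatch blocks all five
unrestricted: ✗, the type mismatch rejects it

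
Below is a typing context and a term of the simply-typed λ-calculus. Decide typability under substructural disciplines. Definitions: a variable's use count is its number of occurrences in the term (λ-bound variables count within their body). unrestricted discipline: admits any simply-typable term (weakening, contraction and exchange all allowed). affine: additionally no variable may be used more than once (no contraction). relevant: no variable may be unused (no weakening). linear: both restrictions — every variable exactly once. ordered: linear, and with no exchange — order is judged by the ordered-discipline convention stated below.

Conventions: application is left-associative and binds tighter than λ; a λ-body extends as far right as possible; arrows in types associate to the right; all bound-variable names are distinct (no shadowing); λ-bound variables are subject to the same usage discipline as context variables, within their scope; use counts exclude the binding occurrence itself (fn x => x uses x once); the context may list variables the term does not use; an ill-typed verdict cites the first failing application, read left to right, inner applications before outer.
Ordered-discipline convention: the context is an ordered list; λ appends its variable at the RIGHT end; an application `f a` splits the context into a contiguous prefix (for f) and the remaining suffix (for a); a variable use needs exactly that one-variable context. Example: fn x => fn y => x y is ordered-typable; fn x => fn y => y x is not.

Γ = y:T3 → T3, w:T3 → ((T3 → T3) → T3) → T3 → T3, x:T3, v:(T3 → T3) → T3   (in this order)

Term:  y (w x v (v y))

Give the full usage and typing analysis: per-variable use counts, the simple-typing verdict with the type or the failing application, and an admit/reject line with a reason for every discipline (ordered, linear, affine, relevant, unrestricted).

use counts: y: 2; w: 1; x: 1; v: 2
order of uses: y, w, x, v, v, y
typing: well-typed at T3
ordered: ✗ — uses contraction: y ×2, v ×2
linear: ✗ — uses contraction: y ×2, v ×2
affine: ✗ — uses contraction: y ×2, v ×2
relevant: ✓ — at least one use each (y, w, x, v)
unrestricted: ✓ — typability at T3 is all that's needed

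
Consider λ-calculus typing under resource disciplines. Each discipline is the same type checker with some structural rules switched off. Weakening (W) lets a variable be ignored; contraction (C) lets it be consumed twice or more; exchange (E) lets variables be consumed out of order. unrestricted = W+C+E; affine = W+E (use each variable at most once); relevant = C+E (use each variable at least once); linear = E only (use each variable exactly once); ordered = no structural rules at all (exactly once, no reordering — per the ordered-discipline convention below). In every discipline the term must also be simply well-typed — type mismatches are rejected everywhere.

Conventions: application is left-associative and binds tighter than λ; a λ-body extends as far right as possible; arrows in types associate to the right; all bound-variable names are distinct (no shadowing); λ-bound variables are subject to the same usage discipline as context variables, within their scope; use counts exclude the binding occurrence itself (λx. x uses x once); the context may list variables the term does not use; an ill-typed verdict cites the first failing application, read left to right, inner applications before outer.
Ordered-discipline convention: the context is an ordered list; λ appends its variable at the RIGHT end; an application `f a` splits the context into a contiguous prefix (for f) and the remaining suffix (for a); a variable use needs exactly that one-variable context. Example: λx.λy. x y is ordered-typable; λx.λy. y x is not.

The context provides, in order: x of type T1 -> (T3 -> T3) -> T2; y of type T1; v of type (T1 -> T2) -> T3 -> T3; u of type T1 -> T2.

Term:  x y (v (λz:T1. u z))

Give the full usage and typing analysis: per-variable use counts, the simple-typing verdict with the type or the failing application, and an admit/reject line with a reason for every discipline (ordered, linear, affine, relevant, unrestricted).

use counts: x: 1×, y: 1×, v: 1×, u: 1×, z [bound]: 1×
uses in reading order: x, y, v, u, z
typing: ✓ — T2
ordered: ✓ — single-use (x, y, v, u, z), ordered derivation ok
linear: ✓ — single use per variable (x, y, v, u, z)
affine: ✓ — none of x, y, v, u, z used more than once
relevant: ✓ — x, y, v, u, z: all used, weakening unneeded
unrestricted: ✓ — typability at T2 is all that's needed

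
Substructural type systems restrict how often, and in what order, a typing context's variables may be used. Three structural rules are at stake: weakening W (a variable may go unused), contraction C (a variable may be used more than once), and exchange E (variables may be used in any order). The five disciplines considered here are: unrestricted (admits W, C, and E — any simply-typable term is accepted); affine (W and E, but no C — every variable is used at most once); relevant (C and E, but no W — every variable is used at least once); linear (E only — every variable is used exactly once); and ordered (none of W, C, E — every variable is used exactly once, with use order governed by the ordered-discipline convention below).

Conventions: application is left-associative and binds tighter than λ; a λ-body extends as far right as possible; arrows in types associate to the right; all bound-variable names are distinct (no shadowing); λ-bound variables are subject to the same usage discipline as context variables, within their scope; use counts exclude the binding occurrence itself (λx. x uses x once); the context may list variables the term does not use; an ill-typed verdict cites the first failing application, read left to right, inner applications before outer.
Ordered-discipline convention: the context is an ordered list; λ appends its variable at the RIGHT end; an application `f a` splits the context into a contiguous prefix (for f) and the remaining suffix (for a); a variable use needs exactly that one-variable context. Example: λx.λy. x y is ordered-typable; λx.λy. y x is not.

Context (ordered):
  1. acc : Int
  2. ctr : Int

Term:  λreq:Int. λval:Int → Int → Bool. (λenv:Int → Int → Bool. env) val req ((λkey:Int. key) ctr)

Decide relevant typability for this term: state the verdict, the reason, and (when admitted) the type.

no — needs weakening: acc unused
variable uses: acc: 0, ctr: 1, req (λ-bound): 1, val (λ-bound): 1, env (λ-bound): 1, key (λ-bound): 1
left-to-right use order: env, val, req, key, ctr
typing: well-typed — term : Int → (Int → Int → Bool) → Bool
across the five disciplines: ordered ✗; linear ✗; affine ✓; relevant ✗; unrestricted ✓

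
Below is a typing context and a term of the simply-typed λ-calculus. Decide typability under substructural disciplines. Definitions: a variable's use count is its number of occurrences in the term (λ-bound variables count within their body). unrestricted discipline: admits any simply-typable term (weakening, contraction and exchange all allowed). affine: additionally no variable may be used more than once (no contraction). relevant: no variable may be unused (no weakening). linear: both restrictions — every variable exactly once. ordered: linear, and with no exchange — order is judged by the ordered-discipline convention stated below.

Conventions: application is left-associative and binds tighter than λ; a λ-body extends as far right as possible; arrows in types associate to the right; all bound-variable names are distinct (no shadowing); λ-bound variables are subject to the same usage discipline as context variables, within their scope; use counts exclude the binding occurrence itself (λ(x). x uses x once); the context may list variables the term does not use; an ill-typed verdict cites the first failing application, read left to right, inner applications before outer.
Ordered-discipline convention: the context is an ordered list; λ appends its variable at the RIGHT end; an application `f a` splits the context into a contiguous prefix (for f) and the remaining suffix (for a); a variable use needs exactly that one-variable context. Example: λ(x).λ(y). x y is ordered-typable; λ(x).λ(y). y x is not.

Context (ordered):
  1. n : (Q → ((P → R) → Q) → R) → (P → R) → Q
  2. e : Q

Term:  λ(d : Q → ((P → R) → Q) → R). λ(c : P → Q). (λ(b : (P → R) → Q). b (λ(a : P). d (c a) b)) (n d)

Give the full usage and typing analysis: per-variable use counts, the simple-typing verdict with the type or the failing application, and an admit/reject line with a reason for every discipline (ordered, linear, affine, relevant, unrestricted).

variable uses: n: 1×; e: 0×; d (bound): 2×; c (bound): 1×; b (bound): 2×; a (bound): 1×
left-to-right use order: b, d, c, a, b, n, d
typing: well-typed — term : (Q → ((P → R) → Q) → R) → (P → Q) → Q
ordered ✗ (d ×2, b ×2 used more than once (contraction); needs weakening: e unused)
linear ✗ (d ×2, b ×2 used more than once (contraction); needs weakening: e unused)
affine ✗ (d ×2, b ×2 used more than once (contraction))
relevant ✗ (needs weakening: e unused)
unrestricted ✓ (type-checks ((Q → ((P → R) → Q) → R) → (P → Q) → Q) and nothing is barred)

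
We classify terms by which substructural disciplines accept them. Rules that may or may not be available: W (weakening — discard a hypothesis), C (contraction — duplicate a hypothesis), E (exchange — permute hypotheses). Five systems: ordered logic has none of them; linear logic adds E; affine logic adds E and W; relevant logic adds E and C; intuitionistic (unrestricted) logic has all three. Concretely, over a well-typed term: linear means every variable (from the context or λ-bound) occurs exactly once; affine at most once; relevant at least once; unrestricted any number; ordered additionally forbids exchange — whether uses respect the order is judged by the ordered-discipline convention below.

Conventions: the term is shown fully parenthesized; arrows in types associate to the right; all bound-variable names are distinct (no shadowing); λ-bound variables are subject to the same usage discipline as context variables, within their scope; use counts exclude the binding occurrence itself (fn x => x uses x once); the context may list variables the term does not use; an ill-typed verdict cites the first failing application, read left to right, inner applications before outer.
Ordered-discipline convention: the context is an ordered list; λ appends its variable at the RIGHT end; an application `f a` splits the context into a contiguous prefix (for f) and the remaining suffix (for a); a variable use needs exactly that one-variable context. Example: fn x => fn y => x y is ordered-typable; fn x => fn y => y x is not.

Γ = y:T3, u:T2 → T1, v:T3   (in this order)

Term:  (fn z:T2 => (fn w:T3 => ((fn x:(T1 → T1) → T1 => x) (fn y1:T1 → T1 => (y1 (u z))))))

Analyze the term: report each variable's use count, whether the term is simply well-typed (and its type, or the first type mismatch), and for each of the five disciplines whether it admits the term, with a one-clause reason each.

counts: y: 0×; u: 1×; v: 0×; z (bound): 1×; w (bound): 0×; x (bound): 1×; y1 (bound): 1×
order of uses: x, y1, u, z
typing: well-typed — term : T2 → T3 → (T1 → T1) → T1
ordered: ✗, needs weakening: y, v, w unused
linear: ✗, needs weakening: y, v, w unused
affine: ✓, none of y, u, v, z, w, x, y1 used more than once
relevant: ✗, needs weakening: y, v, w unused
unrestricted: ✓, type-checks (T2 → T3 → (T1 → T1) → T1) and nothing is barred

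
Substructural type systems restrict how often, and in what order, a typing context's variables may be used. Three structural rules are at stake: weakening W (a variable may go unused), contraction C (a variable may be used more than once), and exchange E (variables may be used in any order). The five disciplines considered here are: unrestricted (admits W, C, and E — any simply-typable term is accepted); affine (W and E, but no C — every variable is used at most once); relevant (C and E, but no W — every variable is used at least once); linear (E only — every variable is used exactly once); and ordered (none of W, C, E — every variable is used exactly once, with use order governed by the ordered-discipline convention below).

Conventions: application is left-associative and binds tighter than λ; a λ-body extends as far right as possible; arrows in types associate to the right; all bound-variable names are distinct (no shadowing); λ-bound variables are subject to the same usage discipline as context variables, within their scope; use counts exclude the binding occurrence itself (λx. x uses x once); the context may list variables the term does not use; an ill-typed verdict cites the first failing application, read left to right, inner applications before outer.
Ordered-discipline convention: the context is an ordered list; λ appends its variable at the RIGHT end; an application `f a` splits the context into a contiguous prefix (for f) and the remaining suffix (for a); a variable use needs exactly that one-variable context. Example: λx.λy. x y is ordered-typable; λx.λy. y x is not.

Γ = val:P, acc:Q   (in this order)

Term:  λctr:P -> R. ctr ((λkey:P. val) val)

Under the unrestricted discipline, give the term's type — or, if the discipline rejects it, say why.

term : (P -> R) -> R
usage: val=2, acc=0, ctr (λ-bound)=1, key (λ-bound)=0
left-to-right use order: ctr, val, val
typing: the term checks, with type (P -> R) -> R
across the five disciplines: ordered ✗; linear ✗; affine ✗; relevant ✗; unrestricted ✓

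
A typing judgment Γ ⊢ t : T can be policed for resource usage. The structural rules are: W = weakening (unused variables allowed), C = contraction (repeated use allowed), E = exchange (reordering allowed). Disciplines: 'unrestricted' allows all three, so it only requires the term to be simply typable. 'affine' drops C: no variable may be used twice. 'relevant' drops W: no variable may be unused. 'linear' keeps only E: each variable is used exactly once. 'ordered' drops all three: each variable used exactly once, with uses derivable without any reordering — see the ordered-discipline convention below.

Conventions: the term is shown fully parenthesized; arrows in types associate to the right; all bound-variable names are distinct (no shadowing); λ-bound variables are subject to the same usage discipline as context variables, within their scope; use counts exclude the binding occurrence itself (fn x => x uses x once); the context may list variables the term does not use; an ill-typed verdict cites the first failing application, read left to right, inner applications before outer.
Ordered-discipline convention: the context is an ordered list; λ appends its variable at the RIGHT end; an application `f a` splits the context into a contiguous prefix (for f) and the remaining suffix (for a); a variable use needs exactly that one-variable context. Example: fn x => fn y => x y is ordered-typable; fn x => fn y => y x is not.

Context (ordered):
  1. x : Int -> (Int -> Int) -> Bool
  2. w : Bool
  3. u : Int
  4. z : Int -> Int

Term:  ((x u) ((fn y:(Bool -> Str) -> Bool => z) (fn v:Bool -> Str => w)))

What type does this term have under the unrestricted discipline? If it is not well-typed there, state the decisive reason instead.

term : Bool
counts: x: 1, w: 1, u: 1, z: 1, y (bound): 0, v (bound): 0
order of uses: x, u, z, w
typing: the term checks, with type Bool
across the five disciplines: ordered ✗ · linear ✗ · affine ✓ · relevant ✗ · unrestricted ✓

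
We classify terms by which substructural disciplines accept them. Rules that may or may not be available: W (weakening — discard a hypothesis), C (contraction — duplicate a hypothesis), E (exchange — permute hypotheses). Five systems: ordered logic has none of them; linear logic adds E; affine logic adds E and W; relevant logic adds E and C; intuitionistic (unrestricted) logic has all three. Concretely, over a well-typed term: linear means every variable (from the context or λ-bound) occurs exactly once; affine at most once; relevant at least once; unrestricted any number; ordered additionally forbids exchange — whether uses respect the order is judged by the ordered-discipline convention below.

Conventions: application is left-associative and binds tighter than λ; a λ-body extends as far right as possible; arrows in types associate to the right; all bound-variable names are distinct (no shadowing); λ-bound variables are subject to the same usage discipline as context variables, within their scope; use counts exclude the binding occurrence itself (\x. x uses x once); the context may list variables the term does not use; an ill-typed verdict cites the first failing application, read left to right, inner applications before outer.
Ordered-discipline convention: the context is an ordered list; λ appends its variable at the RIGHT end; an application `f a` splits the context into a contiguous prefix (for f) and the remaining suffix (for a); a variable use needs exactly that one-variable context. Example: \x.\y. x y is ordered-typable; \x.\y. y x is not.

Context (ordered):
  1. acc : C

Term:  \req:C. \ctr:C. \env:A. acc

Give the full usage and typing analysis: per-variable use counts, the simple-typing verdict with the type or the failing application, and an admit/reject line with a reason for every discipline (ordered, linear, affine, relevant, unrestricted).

variable uses: acc: 1; req (bound): 0; ctr (bound): 0; env (bound): 0
order of uses: acc
typing: well-typed at C → C → A → C
ordered: ✗ — needs weakening: req, ctr, env unused
linear: ✗ — needs weakening: req, ctr, env unused
affine: ✓ — acc, req, ctr, env: no repeats, contraction unneeded
relevant: ✗ — needs weakening: req, ctr, env unused
unrestricted: ✓ — simply typable at C → C → A → C; W, C, E all held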